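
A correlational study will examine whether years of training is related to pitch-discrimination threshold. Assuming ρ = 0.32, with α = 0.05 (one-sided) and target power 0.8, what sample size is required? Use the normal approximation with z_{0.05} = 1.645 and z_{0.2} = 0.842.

Fisher's z: C = ½·ln((1+r)/(1−r)) = ½·ln(1.9412) = 0.3316.
n = ((z_{α} + z_β)/C)² + 3.
(1.645 + 0.842) / 0.3316 = 2.487 / 0.3316 = 7.500.
n = 7.500² + 3 = 56.25 + 3 = 59.2.
Round up.

n = 60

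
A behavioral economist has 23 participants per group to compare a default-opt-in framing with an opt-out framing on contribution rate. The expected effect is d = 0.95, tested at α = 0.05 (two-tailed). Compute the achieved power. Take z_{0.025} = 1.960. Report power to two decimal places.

For two equal groups, power = Φ(d·√(n/2) − z_{α/2}).
d·√(n/2) = 0.95 × √(23/2) = 0.95 × 3.391 = 3.222.
z_β = 3.222 − 1.960 = 1.262.
Power = Φ(1.262) = 0.896.

power ≈ 0.90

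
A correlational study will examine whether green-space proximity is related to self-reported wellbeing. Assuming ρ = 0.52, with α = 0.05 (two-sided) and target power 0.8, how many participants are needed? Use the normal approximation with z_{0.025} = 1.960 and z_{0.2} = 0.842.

n = 27

Fisher's z: C = ½·ln((1+r)/(1−r)) = ½·ln(3.1667) = 0.5763.
n = ((z_{α/2} + z_β)/C)² + 3.
(1.960 + 0.842) / 0.5763 = 2.802 / 0.5763 = 4.862.
n = 4.862² + 3 = 23.64 + 3 = 26.6.
Round up.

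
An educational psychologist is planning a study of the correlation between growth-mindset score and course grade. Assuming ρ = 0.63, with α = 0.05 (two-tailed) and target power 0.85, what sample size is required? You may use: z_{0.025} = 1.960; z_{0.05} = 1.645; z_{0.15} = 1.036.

Fisher's z: C = ½·ln((1+r)/(1−r)) = ½·ln(4.4054) = 0.7414.
n = ((z_{α/2} + z_β)/C)² + 3.
(1.960 + 1.036) / 0.7414 = 2.996 / 0.7414 = 4.041.
n = 4.041² + 3 = 16.33 + 3 = 19.3.
Round up.

n = 20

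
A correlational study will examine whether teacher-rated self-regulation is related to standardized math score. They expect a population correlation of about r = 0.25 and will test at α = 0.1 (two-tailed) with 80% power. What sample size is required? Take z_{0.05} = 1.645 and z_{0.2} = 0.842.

n = 98

Fisher's z: C = ½·ln((1+r)/(1−r)) = ½·ln(1.6667) = 0.2554.
n = ((z_{α/2} + z_β)/C)² + 3.
(1.645 + 0.842) / 0.2554 = 2.487 / 0.2554 = 9.738.
n = 9.738² + 3 = 94.82 + 3 = 97.8.
Round up.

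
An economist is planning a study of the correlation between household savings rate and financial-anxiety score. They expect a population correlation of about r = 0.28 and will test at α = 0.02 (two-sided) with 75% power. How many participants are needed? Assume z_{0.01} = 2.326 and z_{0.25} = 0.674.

Fisher's z: C = ½·ln((1+r)/(1−r)) = ½·ln(1.7778) = 0.2877.
n = ((z_{α/2} + z_β)/C)² + 3.
(2.326 + 0.674) / 0.2877 = 3.000 / 0.2877 = 10.428.
n = 10.428² + 3 = 108.73 + 3 = 111.7.
Round up.

n = 112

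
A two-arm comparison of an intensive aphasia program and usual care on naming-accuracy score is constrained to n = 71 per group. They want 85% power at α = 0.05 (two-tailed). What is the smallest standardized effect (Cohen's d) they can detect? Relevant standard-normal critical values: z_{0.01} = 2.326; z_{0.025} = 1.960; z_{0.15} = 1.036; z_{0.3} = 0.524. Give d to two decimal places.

d_min ≈ 0.50

For two independent groups of n = 71 each: d_min = (z_{α/2} + z_β)·√(2/n).
z-sum = 1.960 + 1.036 = 2.996.
d_min = 2.996 × √(2/71) = 2.996 × 0.1678 = 0.503.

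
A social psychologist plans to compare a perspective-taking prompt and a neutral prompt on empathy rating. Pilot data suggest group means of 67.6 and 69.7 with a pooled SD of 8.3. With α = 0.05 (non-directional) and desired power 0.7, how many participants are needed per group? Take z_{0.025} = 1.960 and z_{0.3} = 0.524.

Cohen's d = |M₁ − M₂| / SD_pooled = |67.6 − 69.7| / 8.3 = 2.1 / 8.3 = 0.253.
For two independent groups with equal n: n = 2·((z_{α/2} + z_β) / d)².
z_{α/2} + z_β = 1.960 + 0.524 = 2.484.
n = 2 × (2.484 / 0.253)² = 2 × 9.818² = 2 × 96.40 = 192.8.
Round up to the next whole participant.

n = 193 per group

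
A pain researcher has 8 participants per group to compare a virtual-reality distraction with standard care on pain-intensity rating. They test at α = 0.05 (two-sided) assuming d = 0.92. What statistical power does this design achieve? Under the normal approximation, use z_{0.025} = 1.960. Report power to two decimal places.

For two equal groups, power = Φ(d·√(n/2) − z_{α/2}).
d·√(n/2) = 0.92 × √(8/2) = 0.92 × 2.000 = 1.840.
z_β = 1.840 − 1.960 = -0.120.
Power = Φ(-0.120) = 0.452.

power ≈ 0.45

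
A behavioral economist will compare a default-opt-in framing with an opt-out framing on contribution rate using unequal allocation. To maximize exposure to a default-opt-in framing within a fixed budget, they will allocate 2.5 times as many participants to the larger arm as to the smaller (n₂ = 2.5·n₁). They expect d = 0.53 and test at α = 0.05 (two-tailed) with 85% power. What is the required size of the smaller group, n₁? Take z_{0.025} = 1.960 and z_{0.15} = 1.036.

n₁ = 45

With allocation ratio k = n₂/n₁ = 2.5, Var(x̄₁−x̄₂) = σ²(1/n₁ + 1/(k·n₁)) = σ²·(k+1)/(k·n₁).
So n₁ = (1 + 1/k)·((z_{α/2} + z_β)/d)² = 1.400 × (2.996/0.53)².
n₁ = 1.400 × 31.95 = 44.7.
Round up: n₁ = 45, giving n₂ = ⌈2.5 × 45⌉ = ⌈112.5⌉ = 113.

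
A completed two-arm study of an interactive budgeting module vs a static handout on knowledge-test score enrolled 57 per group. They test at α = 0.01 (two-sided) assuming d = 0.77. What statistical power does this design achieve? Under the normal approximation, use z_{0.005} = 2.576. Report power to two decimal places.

power ≈ 0.94

For two equal groups, power = Φ(d·√(n/2) − z_{α/2}).
d·√(n/2) = 0.77 × √(57/2) = 0.77 × 5.339 = 4.111.
z_β = 4.111 − 2.576 = 1.535.
Power = Φ(1.535) = 0.938.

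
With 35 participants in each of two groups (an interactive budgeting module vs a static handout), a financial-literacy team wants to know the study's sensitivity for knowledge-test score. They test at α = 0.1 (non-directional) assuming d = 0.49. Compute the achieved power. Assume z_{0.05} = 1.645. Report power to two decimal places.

For two equal groups, power = Φ(d·√(n/2) − z_{α/2}).
d·√(n/2) = 0.49 × √(35/2) = 0.49 × 4.183 = 2.050.
z_β = 2.050 − 1.645 = 0.405.
Power = Φ(0.405) = 0.657.

power ≈ 0.66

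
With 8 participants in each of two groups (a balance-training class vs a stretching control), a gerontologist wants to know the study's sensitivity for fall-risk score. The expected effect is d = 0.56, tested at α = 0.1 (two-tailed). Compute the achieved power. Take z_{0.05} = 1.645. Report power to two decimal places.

power ≈ 0.30

For two equal groups, power = Φ(d·√(n/2) − z_{α/2}).
d·√(n/2) = 0.56 × √(8/2) = 0.56 × 2.000 = 1.120.
z_β = 1.120 − 1.645 = -0.525.
Power = Φ(-0.525) = 0.300.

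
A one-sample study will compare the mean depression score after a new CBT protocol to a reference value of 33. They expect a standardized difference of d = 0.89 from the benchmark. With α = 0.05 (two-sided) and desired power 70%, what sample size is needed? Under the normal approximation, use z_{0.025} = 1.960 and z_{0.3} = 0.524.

n = 8

For a one-sample test: n = ((z_{α/2} + z_β) / d)².
z_{α/2} + z_β = 1.960 + 0.524 = 2.484.
n = (2.484 / 0.89)² = 2.791² = 7.79.
Round up.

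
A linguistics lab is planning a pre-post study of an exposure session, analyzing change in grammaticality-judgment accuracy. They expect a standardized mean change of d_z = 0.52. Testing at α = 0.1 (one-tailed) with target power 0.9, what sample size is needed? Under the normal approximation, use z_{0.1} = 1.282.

n = 25 pairs

For a paired (one-sample on differences) test: n = ((z_{α} + z_β) / d)².
z_{α} + z_β = 1.282 + 1.282 = 2.564.
n = (2.564 / 0.52)² = 4.931² = 24.31.
Round up.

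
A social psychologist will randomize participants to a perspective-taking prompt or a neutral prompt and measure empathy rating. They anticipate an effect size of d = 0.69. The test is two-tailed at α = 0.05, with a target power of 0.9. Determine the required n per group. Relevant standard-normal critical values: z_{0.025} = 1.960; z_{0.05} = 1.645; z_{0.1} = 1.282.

For two independent groups with equal n: n = 2·((z_{α/2} + z_β) / d)².
z_{α/2} + z_β = 1.960 + 1.282 = 3.242.
n = 2 × (3.242 / 0.69)² = 2 × 4.699² = 2 × 22.08 = 44.2.
Round up to the next whole participant.

n = 45 per group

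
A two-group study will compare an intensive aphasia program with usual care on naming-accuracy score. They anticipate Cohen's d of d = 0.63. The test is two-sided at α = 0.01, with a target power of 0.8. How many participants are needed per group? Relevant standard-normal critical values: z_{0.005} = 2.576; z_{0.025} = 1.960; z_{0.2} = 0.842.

For two independent groups with equal n: n = 2·((z_{α/2} + z_β) / d)².
z_{α/2} + z_β = 2.576 + 0.842 = 3.418.
n = 2 × (3.418 / 0.63)² = 2 × 5.425² = 2 × 29.43 = 58.9.
Round up to the next whole participant.

n = 59 per group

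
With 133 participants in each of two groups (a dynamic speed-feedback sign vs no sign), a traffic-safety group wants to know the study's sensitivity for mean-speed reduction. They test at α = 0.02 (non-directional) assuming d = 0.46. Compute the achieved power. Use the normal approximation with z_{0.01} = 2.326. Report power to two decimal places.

For two equal groups, power = Φ(d·√(n/2) − z_{α/2}).
d·√(n/2) = 0.46 × √(133/2) = 0.46 × 8.155 = 3.751.
z_β = 3.751 − 2.326 = 1.425.
Power = Φ(1.425) = 0.923.

power ≈ 0.92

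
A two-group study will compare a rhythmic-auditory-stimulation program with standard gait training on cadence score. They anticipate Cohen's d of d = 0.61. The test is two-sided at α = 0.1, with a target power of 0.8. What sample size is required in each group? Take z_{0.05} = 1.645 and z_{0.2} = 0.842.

For two independent groups with equal n: n = 2·((z_{α/2} + z_β) / d)².
z_{α/2} + z_β = 1.645 + 0.842 = 2.487.
n = 2 × (2.487 / 0.61)² = 2 × 4.077² = 2 × 16.62 = 33.2.
Round up to the next whole participant.

n = 34 per group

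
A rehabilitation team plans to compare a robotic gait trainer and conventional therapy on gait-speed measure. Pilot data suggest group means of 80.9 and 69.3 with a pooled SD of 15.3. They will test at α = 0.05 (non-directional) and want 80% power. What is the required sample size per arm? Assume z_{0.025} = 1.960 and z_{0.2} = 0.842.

Cohen's d = |M₁ − M₂| / SD_pooled = |80.9 − 69.3| / 15.3 = 11.6 / 15.3 = 0.758.
For two independent groups with equal n: n = 2·((z_{α/2} + z_β) / d)².
z_{α/2} + z_β = 1.960 + 0.842 = 2.802.
n = 2 × (2.802 / 0.758)² = 2 × 3.697² = 2 × 13.66 = 27.3.
Round up to the next whole participant.

n = 28 per group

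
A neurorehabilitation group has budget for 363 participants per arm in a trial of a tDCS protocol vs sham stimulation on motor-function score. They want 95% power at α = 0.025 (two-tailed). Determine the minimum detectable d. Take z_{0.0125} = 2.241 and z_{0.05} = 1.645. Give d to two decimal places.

For two independent groups of n = 363 each: d_min = (z_{α/2} + z_β)·√(2/n).
z-sum = 2.241 + 1.645 = 3.886.
d_min = 3.886 × √(2/363) = 3.886 × 0.0742 = 0.288.

d_min ≈ 0.29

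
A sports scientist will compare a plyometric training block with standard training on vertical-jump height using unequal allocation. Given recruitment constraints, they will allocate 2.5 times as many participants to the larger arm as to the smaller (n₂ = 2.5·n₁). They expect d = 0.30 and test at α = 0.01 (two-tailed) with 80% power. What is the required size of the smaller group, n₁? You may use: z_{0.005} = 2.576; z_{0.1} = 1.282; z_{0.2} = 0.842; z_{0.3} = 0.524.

n₁ = 182

With allocation ratio k = n₂/n₁ = 2.5, Var(x̄₁−x̄₂) = σ²(1/n₁ + 1/(k·n₁)) = σ²·(k+1)/(k·n₁).
So n₁ = (1 + 1/k)·((z_{α/2} + z_β)/d)² = 1.400 × (3.418/0.30)².
n₁ = 1.400 × 129.81 = 181.7.
Round up: n₁ = 182, giving n₂ = 2.5 × 182 = 455.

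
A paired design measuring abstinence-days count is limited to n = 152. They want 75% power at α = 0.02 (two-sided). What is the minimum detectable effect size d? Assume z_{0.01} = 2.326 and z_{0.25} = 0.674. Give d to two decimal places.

For a single sample (or paired design) of n = 152: d_min = (z_{α/2} + z_β)/√n.
z-sum = 2.326 + 0.674 = 3.000.
d_min = 3.000 / √152 = 3.000 / 12.329 = 0.243.

d_min ≈ 0.24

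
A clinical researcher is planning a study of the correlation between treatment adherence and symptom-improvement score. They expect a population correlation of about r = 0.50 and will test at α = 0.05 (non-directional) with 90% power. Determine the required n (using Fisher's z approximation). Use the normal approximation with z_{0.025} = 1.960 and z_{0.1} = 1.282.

Fisher's z: C = ½·ln((1+r)/(1−r)) = ½·ln(3.0000) = 0.5493.
n = ((z_{α/2} + z_β)/C)² + 3.
(1.960 + 1.282) / 0.5493 = 3.242 / 0.5493 = 5.902.
n = 5.902² + 3 = 34.83 + 3 = 37.8.
Round up.

n = 38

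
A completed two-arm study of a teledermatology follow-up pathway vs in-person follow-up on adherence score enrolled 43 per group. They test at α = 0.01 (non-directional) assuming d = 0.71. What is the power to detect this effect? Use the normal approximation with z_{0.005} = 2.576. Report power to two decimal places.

power ≈ 0.76

For two equal groups, power = Φ(d·√(n/2) − z_{α/2}).
d·√(n/2) = 0.71 × √(43/2) = 0.71 × 4.637 = 3.292.
z_β = 3.292 − 2.576 = 0.716.
Power = Φ(0.716) = 0.763.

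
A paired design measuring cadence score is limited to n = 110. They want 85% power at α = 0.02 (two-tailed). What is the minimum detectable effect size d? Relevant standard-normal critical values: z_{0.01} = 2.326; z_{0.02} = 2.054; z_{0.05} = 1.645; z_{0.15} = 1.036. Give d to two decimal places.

For a single sample (or paired design) of n = 110: d_min = (z_{α/2} + z_β)/√n.
z-sum = 2.326 + 1.036 = 3.362.
d_min = 3.362 / √110 = 3.362 / 10.488 = 0.321.

d_min ≈ 0.32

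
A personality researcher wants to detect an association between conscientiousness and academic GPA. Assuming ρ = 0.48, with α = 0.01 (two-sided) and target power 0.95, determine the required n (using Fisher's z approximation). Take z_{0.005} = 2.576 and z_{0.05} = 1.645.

Fisher's z: C = ½·ln((1+r)/(1−r)) = ½·ln(2.8462) = 0.5230.
n = ((z_{α/2} + z_β)/C)² + 3.
(2.576 + 1.645) / 0.5230 = 4.221 / 0.5230 = 8.071.
n = 8.071² + 3 = 65.14 + 3 = 68.1.
Round up.

n = 69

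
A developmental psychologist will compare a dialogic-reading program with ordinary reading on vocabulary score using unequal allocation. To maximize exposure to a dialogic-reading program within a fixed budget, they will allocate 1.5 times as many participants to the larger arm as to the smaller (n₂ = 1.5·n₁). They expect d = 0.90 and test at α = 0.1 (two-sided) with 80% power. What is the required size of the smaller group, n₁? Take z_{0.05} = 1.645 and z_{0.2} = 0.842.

With allocation ratio k = n₂/n₁ = 1.5, Var(x̄₁−x̄₂) = σ²(1/n₁ + 1/(k·n₁)) = σ²·(k+1)/(k·n₁).
So n₁ = (1 + 1/k)·((z_{α/2} + z_β)/d)² = 1.667 × (2.487/0.90)².
n₁ = 1.667 × 7.64 = 12.7.
Round up: n₁ = 13, giving n₂ = ⌈1.5 × 13⌉ = ⌈19.5⌉ = 20.

n₁ = 13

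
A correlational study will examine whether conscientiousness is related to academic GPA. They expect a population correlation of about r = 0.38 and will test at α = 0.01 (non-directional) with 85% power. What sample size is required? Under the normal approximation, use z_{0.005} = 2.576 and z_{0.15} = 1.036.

n = 85

Fisher's z: C = ½·ln((1+r)/(1−r)) = ½·ln(2.2258) = 0.4001.
n = ((z_{α/2} + z_β)/C)² + 3.
(2.576 + 1.036) / 0.4001 = 3.612 / 0.4001 = 9.028.
n = 9.028² + 3 = 81.50 + 3 = 84.5.
Round up.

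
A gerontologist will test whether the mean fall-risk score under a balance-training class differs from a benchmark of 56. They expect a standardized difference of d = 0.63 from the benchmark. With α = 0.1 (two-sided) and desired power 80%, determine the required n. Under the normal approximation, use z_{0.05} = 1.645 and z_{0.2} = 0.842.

n = 16

For a one-sample test: n = ((z_{α/2} + z_β) / d)².
z_{α/2} + z_β = 1.645 + 0.842 = 2.487.
n = (2.487 / 0.63)² = 3.948² = 15.58.
Round up.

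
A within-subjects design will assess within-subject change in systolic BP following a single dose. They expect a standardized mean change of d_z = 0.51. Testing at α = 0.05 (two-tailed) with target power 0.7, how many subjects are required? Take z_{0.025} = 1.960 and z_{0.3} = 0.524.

For a paired (one-sample on differences) test: n = ((z_{α/2} + z_β) / d)².
z_{α/2} + z_β = 1.960 + 0.524 = 2.484.
n = (2.484 / 0.51)² = 4.871² = 23.72.
Round up.

n = 24 pairs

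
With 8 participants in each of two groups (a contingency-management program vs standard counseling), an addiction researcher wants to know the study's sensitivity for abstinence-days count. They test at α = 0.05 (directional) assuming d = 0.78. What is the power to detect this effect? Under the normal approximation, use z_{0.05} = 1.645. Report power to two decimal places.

For two equal groups, power = Φ(d·√(n/2) − z_{α}).
d·√(n/2) = 0.78 × √(8/2) = 0.78 × 2.000 = 1.560.
z_β = 1.560 − 1.645 = -0.085.
Power = Φ(-0.085) = 0.466.

power ≈ 0.47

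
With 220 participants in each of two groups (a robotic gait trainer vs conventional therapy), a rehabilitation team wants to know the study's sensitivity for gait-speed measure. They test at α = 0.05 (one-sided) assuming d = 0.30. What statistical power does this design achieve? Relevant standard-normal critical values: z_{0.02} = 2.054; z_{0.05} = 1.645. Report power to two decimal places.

power ≈ 0.93

For two equal groups, power = Φ(d·√(n/2) − z_{α}).
d·√(n/2) = 0.30 × √(220/2) = 0.30 × 10.488 = 3.146.
z_β = 3.146 − 1.645 = 1.501.
Power = Φ(1.501) = 0.933.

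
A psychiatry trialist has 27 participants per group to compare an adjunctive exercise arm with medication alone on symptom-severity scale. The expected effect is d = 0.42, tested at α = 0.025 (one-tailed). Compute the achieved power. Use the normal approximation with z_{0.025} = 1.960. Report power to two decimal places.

For two equal groups, power = Φ(d·√(n/2) − z_{α}).
d·√(n/2) = 0.42 × √(27/2) = 0.42 × 3.674 = 1.543.
z_β = 1.543 − 1.960 = -0.417.
Power = Φ(-0.417) = 0.338.

power ≈ 0.34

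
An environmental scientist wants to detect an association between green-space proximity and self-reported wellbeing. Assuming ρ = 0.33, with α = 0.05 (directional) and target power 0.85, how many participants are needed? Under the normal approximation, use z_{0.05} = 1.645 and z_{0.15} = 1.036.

n = 65

Fisher's z: C = ½·ln((1+r)/(1−r)) = ½·ln(1.9851) = 0.3428.
n = ((z_{α} + z_β)/C)² + 3.
(1.645 + 1.036) / 0.3428 = 2.681 / 0.3428 = 7.821.
n = 7.821² + 3 = 61.17 + 3 = 64.2.
Round up.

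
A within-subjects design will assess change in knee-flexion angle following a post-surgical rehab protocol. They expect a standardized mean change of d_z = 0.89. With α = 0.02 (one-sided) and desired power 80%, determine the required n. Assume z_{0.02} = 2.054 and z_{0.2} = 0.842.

For a paired (one-sample on differences) test: n = ((z_{α} + z_β) / d)².
z_{α} + z_β = 2.054 + 0.842 = 2.896.
n = (2.896 / 0.89)² = 3.254² = 10.59.
Round up.

n = 11 pairs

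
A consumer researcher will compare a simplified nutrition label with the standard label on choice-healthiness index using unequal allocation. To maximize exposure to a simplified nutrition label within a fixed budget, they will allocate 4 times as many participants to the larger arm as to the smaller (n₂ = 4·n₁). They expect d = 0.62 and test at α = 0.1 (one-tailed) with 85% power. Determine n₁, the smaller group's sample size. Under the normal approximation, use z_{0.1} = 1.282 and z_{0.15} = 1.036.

n₁ = 18

With allocation ratio k = n₂/n₁ = 4, Var(x̄₁−x̄₂) = σ²(1/n₁ + 1/(k·n₁)) = σ²·(k+1)/(k·n₁).
So n₁ = (1 + 1/k)·((z_{α} + z_β)/d)² = 1.250 × (2.318/0.62)².
n₁ = 1.250 × 13.98 = 17.5.
Round up: n₁ = 18, giving n₂ = 4 × 18 = 72.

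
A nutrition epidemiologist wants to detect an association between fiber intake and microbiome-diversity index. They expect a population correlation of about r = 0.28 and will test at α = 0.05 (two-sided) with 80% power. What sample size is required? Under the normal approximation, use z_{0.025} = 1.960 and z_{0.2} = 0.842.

Fisher's z: C = ½·ln((1+r)/(1−r)) = ½·ln(1.7778) = 0.2877.
n = ((z_{α/2} + z_β)/C)² + 3.
(1.960 + 0.842) / 0.2877 = 2.802 / 0.2877 = 9.739.
n = 9.739² + 3 = 94.85 + 3 = 97.9.
Round up.

n = 98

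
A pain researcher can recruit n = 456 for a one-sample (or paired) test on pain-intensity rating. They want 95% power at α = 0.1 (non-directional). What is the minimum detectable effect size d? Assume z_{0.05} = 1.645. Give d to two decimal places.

d_min ≈ 0.15

For a single sample (or paired design) of n = 456: d_min = (z_{α/2} + z_β)/√n.
z-sum = 1.645 + 1.645 = 3.290.
d_min = 3.290 / √456 = 3.290 / 21.354 = 0.154.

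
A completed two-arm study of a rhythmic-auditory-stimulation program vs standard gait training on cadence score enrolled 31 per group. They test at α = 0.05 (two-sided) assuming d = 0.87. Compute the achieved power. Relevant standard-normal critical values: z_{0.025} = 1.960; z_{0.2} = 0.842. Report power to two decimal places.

For two equal groups, power = Φ(d·√(n/2) − z_{α/2}).
d·√(n/2) = 0.87 × √(31/2) = 0.87 × 3.937 = 3.425.
z_β = 3.425 − 1.960 = 1.465.
Power = Φ(1.465) = 0.929.

power ≈ 0.93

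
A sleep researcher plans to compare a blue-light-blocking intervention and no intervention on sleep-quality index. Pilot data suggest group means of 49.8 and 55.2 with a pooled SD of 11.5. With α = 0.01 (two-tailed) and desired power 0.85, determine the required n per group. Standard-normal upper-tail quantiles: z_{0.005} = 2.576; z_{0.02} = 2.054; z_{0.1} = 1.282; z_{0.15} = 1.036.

Cohen's d = |M₁ − M₂| / SD_pooled = |49.8 − 55.2| / 11.5 = 5.4 / 11.5 = 0.470.
For two independent groups with equal n: n = 2·((z_{α/2} + z_β) / d)².
z_{α/2} + z_β = 2.576 + 1.036 = 3.612.
n = 2 × (3.612 / 0.470)² = 2 × 7.685² = 2 × 59.06 = 118.1.
Round up to the next whole participant.

n = 119 per group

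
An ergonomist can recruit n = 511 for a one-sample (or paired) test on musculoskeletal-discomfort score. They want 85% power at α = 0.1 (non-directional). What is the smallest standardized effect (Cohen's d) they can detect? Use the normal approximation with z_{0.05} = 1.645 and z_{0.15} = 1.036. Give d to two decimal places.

d_min ≈ 0.12

For a single sample (or paired design) of n = 511: d_min = (z_{α/2} + z_β)/√n.
z-sum = 1.645 + 1.036 = 2.681.
d_min = 2.681 / √511 = 2.681 / 22.605 = 0.119.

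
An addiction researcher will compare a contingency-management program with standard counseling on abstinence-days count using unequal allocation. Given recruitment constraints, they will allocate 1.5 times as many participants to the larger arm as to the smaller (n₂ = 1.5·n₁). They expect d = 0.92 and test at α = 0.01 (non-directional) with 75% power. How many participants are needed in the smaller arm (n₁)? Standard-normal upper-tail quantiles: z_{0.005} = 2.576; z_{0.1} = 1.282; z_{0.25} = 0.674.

n₁ = 21

With allocation ratio k = n₂/n₁ = 1.5, Var(x̄₁−x̄₂) = σ²(1/n₁ + 1/(k·n₁)) = σ²·(k+1)/(k·n₁).
So n₁ = (1 + 1/k)·((z_{α/2} + z_β)/d)² = 1.667 × (3.250/0.92)².
n₁ = 1.667 × 12.48 = 20.8.
Round up: n₁ = 21, giving n₂ = ⌈1.5 × 21⌉ = ⌈31.5⌉ = 32.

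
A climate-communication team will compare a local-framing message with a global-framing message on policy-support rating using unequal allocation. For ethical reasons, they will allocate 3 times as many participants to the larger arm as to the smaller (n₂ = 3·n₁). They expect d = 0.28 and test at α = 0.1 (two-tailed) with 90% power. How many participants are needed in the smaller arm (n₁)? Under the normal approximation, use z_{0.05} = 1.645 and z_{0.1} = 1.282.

n₁ = 146

With allocation ratio k = n₂/n₁ = 3, Var(x̄₁−x̄₂) = σ²(1/n₁ + 1/(k·n₁)) = σ²·(k+1)/(k·n₁).
So n₁ = (1 + 1/k)·((z_{α/2} + z_β)/d)² = 1.333 × (2.927/0.28)².
n₁ = 1.333 × 109.28 = 145.7.
Round up: n₁ = 146, giving n₂ = 3 × 146 = 438.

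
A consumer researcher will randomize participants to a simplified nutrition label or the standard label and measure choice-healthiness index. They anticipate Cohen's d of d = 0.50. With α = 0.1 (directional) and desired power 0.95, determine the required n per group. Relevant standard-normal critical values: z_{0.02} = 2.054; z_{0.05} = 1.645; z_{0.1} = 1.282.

For two independent groups with equal n: n = 2·((z_{α} + z_β) / d)².
z_{α} + z_β = 1.282 + 1.645 = 2.927.
n = 2 × (2.927 / 0.50)² = 2 × 5.854² = 2 × 34.27 = 68.5.
Round up to the next whole participant.

n = 69 per group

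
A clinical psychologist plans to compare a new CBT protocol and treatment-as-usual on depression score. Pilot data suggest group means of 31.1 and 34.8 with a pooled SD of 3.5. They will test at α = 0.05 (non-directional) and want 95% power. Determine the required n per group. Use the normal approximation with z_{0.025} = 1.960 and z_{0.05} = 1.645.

Cohen's d = |M₁ − M₂| / SD_pooled = |31.1 − 34.8| / 3.5 = 3.7 / 3.5 = 1.057.
For two independent groups with equal n: n = 2·((z_{α/2} + z_β) / d)².
z_{α/2} + z_β = 1.960 + 1.645 = 3.605.
n = 2 × (3.605 / 1.057)² = 2 × 3.411² = 2 × 11.63 = 23.3.
Round up to the next whole participant.

n = 24 per group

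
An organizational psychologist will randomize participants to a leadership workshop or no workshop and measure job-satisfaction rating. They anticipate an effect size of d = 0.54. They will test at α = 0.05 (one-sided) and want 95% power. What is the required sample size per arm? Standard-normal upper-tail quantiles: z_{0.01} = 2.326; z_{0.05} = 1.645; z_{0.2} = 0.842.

For two independent groups with equal n: n = 2·((z_{α} + z_β) / d)².
z_{α} + z_β = 1.645 + 1.645 = 3.290.
n = 2 × (3.290 / 0.54)² = 2 × 6.093² = 2 × 37.12 = 74.2.
Round up to the next whole participant.

n = 75 per group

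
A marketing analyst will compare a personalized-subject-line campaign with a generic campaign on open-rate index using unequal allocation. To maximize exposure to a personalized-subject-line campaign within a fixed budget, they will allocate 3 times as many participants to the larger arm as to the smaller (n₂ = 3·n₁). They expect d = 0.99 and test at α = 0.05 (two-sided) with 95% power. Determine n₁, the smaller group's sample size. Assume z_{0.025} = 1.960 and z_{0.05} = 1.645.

n₁ = 18

With allocation ratio k = n₂/n₁ = 3, Var(x̄₁−x̄₂) = σ²(1/n₁ + 1/(k·n₁)) = σ²·(k+1)/(k·n₁).
So n₁ = (1 + 1/k)·((z_{α/2} + z_β)/d)² = 1.333 × (3.605/0.99)².
n₁ = 1.333 × 13.26 = 17.7.
Round up: n₁ = 18, giving n₂ = 3 × 18 = 54.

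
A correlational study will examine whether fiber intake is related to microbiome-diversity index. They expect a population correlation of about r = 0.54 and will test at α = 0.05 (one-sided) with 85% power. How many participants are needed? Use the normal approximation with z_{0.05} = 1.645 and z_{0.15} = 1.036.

Fisher's z: C = ½·ln((1+r)/(1−r)) = ½·ln(3.3478) = 0.6042.
n = ((z_{α} + z_β)/C)² + 3.
(1.645 + 1.036) / 0.6042 = 2.681 / 0.6042 = 4.437.
n = 4.437² + 3 = 19.69 + 3 = 22.7.
Round up.

n = 23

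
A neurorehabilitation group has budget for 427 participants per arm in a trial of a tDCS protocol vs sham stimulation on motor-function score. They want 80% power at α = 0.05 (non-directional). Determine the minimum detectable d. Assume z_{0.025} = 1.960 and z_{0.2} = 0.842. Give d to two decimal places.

d_min ≈ 0.19

For two independent groups of n = 427 each: d_min = (z_{α/2} + z_β)·√(2/n).
z-sum = 1.960 + 0.842 = 2.802.
d_min = 2.802 × √(2/427) = 2.802 × 0.0684 = 0.192.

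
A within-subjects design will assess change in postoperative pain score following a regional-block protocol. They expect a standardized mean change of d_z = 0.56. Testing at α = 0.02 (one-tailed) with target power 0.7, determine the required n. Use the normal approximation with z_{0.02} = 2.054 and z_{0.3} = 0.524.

n = 22 pairs

For a paired (one-sample on differences) test: n = ((z_{α} + z_β) / d)².
z_{α} + z_β = 2.054 + 0.524 = 2.578.
n = (2.578 / 0.56)² = 4.604² = 21.19.
Round up.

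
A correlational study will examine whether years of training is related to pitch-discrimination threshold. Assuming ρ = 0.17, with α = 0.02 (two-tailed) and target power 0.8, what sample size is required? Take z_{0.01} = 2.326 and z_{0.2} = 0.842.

n = 344

Fisher's z: C = ½·ln((1+r)/(1−r)) = ½·ln(1.4096) = 0.1717.
n = ((z_{α/2} + z_β)/C)² + 3.
(2.326 + 0.842) / 0.1717 = 3.168 / 0.1717 = 18.451.
n = 18.451² + 3 = 340.43 + 3 = 343.4.
Round up.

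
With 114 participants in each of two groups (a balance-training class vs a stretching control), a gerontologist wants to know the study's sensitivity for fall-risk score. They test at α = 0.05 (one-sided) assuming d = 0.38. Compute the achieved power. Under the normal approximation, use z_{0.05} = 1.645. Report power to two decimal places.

For two equal groups, power = Φ(d·√(n/2) − z_{α}).
d·√(n/2) = 0.38 × √(114/2) = 0.38 × 7.550 = 2.869.
z_β = 2.869 − 1.645 = 1.224.
Power = Φ(1.224) = 0.890.

power ≈ 0.89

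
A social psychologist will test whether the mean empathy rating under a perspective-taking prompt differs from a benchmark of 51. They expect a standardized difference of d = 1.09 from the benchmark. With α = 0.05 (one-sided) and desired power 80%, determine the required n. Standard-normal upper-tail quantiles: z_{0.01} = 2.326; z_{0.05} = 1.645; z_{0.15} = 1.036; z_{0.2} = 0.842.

n = 6

For a one-sample test: n = ((z_{α} + z_β) / d)².
z_{α} + z_β = 1.645 + 0.842 = 2.487.
n = (2.487 / 1.09)² = 2.282² = 5.21.
Round up.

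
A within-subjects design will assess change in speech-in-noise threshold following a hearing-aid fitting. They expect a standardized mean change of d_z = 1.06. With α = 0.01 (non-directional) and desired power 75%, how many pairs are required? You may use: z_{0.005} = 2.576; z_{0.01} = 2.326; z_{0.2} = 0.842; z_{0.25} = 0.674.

n = 10 pairs

For a paired (one-sample on differences) test: n = ((z_{α/2} + z_β) / d)².
z_{α/2} + z_β = 2.576 + 0.674 = 3.250.
n = (3.250 / 1.06)² = 3.066² = 9.40.
Round up.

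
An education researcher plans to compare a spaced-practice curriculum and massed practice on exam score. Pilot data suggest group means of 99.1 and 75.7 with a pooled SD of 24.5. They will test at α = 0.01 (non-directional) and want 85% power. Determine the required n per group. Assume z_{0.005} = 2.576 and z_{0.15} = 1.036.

n = 29 per group

Cohen's d = |M₁ − M₂| / SD_pooled = |99.1 − 75.7| / 24.5 = 23.4 / 24.5 = 0.955.
For two independent groups with equal n: n = 2·((z_{α/2} + z_β) / d)².
z_{α/2} + z_β = 2.576 + 1.036 = 3.612.
n = 2 × (3.612 / 0.955)² = 2 × 3.782² = 2 × 14.31 = 28.6.
Round up to the next whole participant.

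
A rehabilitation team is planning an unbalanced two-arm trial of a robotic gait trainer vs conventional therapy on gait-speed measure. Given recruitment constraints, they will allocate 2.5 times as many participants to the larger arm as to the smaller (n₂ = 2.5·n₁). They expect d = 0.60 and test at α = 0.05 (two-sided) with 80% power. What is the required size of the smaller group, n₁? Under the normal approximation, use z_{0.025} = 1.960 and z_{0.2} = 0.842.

n₁ = 31

With allocation ratio k = n₂/n₁ = 2.5, Var(x̄₁−x̄₂) = σ²(1/n₁ + 1/(k·n₁)) = σ²·(k+1)/(k·n₁).
So n₁ = (1 + 1/k)·((z_{α/2} + z_β)/d)² = 1.400 × (2.802/0.60)².
n₁ = 1.400 × 21.81 = 30.5.
Round up: n₁ = 31, giving n₂ = ⌈2.5 × 31⌉ = ⌈77.5⌉ = 78.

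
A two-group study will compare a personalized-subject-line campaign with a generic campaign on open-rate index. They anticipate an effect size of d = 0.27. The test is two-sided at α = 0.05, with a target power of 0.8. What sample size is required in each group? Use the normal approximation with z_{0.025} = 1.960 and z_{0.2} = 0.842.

For two independent groups with equal n: n = 2·((z_{α/2} + z_β) / d)².
z_{α/2} + z_β = 1.960 + 0.842 = 2.802.
n = 2 × (2.802 / 0.27)² = 2 × 10.378² = 2 × 107.70 = 215.4.
Round up to the next whole participant.

n = 216 per group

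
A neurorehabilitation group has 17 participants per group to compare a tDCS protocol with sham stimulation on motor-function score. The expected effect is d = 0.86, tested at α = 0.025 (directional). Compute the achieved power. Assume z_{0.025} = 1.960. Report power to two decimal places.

power ≈ 0.71

For two equal groups, power = Φ(d·√(n/2) − z_{α}).
d·√(n/2) = 0.86 × √(17/2) = 0.86 × 2.915 = 2.507.
z_β = 2.507 − 1.960 = 0.547.
Power = Φ(0.547) = 0.708.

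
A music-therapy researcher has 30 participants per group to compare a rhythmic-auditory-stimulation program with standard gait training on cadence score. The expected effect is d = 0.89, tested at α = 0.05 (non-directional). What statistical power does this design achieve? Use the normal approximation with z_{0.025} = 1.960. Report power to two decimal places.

power ≈ 0.93

For two equal groups, power = Φ(d·√(n/2) − z_{α/2}).
d·√(n/2) = 0.89 × √(30/2) = 0.89 × 3.873 = 3.447.
z_β = 3.447 − 1.960 = 1.487.
Power = Φ(1.487) = 0.931.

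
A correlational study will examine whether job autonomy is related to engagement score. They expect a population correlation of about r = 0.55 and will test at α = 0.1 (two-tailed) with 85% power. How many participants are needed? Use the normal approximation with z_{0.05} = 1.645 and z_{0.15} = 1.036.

Fisher's z: C = ½·ln((1+r)/(1−r)) = ½·ln(3.4444) = 0.6184.
n = ((z_{α/2} + z_β)/C)² + 3.
(1.645 + 1.036) / 0.6184 = 2.681 / 0.6184 = 4.335.
n = 4.335² + 3 = 18.80 + 3 = 21.8.
Round up.

n = 22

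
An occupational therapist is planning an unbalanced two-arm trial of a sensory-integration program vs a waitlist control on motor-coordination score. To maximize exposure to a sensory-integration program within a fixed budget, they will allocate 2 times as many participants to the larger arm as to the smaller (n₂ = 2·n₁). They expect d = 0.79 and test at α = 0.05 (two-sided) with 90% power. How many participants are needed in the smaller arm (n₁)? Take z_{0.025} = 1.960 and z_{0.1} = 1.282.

With allocation ratio k = n₂/n₁ = 2, Var(x̄₁−x̄₂) = σ²(1/n₁ + 1/(k·n₁)) = σ²·(k+1)/(k·n₁).
So n₁ = (1 + 1/k)·((z_{α/2} + z_β)/d)² = 1.500 × (3.242/0.79)².
n₁ = 1.500 × 16.84 = 25.3.
Round up: n₁ = 26, giving n₂ = 2 × 26 = 52.

n₁ = 26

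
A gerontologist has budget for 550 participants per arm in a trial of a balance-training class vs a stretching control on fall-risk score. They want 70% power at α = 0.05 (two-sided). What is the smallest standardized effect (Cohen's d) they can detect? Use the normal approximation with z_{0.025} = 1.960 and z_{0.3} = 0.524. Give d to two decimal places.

d_min ≈ 0.15

For two independent groups of n = 550 each: d_min = (z_{α/2} + z_β)·√(2/n).
z-sum = 1.960 + 0.524 = 2.484.
d_min = 2.484 × √(2/550) = 2.484 × 0.0603 = 0.150.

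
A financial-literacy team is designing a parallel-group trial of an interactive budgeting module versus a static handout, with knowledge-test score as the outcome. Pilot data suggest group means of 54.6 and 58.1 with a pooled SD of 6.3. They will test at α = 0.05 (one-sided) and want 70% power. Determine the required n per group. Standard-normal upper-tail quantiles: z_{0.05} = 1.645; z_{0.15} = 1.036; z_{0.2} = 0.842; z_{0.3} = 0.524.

Cohen's d = |M₁ − M₂| / SD_pooled = |54.6 − 58.1| / 6.3 = 3.5 / 6.3 = 0.556.
For two independent groups with equal n: n = 2·((z_{α} + z_β) / d)².
z_{α} + z_β = 1.645 + 0.524 = 2.169.
n = 2 × (2.169 / 0.556)² = 2 × 3.901² = 2 × 15.22 = 30.4.
Round up to the next whole participant.

n = 31 per group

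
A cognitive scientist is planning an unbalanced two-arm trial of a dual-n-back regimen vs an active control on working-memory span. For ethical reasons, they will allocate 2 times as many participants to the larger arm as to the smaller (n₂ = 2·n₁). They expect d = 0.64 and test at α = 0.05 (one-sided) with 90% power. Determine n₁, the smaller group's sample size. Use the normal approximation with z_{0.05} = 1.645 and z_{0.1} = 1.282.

With allocation ratio k = n₂/n₁ = 2, Var(x̄₁−x̄₂) = σ²(1/n₁ + 1/(k·n₁)) = σ²·(k+1)/(k·n₁).
So n₁ = (1 + 1/k)·((z_{α} + z_β)/d)² = 1.500 × (2.927/0.64)².
n₁ = 1.500 × 20.92 = 31.4.
Round up: n₁ = 32, giving n₂ = 2 × 32 = 64.

n₁ = 32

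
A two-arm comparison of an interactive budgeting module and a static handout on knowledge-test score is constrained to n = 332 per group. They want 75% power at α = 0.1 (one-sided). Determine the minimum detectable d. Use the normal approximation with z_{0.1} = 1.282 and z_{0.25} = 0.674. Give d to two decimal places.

For two independent groups of n = 332 each: d_min = (z_{α} + z_β)·√(2/n).
z-sum = 1.282 + 0.674 = 1.956.
d_min = 1.956 × √(2/332) = 1.956 × 0.0776 = 0.152.

d_min ≈ 0.15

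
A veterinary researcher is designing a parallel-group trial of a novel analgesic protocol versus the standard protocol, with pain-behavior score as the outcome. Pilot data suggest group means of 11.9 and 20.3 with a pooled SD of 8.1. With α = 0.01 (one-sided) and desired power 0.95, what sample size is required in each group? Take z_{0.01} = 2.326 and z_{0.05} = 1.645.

n = 30 per group

Cohen's d = |M₁ − M₂| / SD_pooled = |11.9 − 20.3| / 8.1 = 8.4 / 8.1 = 1.037.
For two independent groups with equal n: n = 2·((z_{α} + z_β) / d)².
z_{α} + z_β = 2.326 + 1.645 = 3.971.
n = 2 × (3.971 / 1.037)² = 2 × 3.829² = 2 × 14.66 = 29.3.
Round up to the next whole participant.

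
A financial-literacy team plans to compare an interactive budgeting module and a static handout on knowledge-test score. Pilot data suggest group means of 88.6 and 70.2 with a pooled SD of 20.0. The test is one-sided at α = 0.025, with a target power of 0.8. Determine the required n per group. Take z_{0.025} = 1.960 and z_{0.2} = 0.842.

Cohen's d = |M₁ − M₂| / SD_pooled = |88.6 − 70.2| / 20.0 = 18.4 / 20.0 = 0.920.
For two independent groups with equal n: n = 2·((z_{α} + z_β) / d)².
z_{α} + z_β = 1.960 + 0.842 = 2.802.
n = 2 × (2.802 / 0.920)² = 2 × 3.046² = 2 × 9.28 = 18.6.
Round up to the next whole participant.

n = 19 per group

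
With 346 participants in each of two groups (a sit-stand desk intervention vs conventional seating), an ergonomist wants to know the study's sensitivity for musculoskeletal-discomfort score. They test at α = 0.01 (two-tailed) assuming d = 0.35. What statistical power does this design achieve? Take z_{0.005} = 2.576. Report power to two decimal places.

For two equal groups, power = Φ(d·√(n/2) − z_{α/2}).
d·√(n/2) = 0.35 × √(346/2) = 0.35 × 13.153 = 4.604.
z_β = 4.604 − 2.576 = 2.028.
Power = Φ(2.028) = 0.979.

power ≈ 0.98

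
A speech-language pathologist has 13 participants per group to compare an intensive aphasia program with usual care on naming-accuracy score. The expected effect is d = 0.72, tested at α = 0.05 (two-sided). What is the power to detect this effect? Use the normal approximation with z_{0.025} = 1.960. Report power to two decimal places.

For two equal groups, power = Φ(d·√(n/2) − z_{α/2}).
d·√(n/2) = 0.72 × √(13/2) = 0.72 × 2.550 = 1.836.
z_β = 1.836 − 1.960 = -0.124.
Power = Φ(-0.124) = 0.451.

power ≈ 0.45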